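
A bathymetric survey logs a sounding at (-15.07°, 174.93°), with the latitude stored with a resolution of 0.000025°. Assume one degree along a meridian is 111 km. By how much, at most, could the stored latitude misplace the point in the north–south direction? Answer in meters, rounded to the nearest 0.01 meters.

With a 0.000025° grid the true value lies within half a step, ±0.000025°/2 = ±1.25e-05°, of the stored one.
North–south distance: 1.25e-05° × 111000 m/° = 1.3875 m.

1.39 meters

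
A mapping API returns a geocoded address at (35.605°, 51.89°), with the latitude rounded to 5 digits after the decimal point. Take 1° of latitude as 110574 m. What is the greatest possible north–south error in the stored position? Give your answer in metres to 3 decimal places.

Rounding to 5 decimal places leaves the latitude within ±5e-06° of the true value.
Along the meridian that is 5e-06° × 110574 m/° = 0.55287 m.

0.553 metres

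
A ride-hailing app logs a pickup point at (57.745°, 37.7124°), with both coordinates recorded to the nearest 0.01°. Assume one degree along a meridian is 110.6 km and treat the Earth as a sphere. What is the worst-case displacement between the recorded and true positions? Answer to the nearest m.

Rounding to 2 decimal places leaves each coordinate within ±0.005° of the true value.
North–south component: 0.005° × 110600 = 553 m.
East–west component at 57.745°: 0.005° × 110600 × cos 57.745° ≈ 0.005 × 59025.9 ≈ 295.13 m.
Worst case both components are at the extreme and orthogonal: √(553² + 295.13²) ≈ 626.826 m.

627 m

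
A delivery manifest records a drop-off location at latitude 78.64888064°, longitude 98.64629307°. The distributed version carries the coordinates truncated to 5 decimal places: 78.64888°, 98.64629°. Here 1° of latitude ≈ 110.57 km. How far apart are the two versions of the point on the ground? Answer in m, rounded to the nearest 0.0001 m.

The latitude changed by +0.00000064° and the longitude by +0.00000307°.
North–south shift: 0.00000064 × 110570 = 0.0707648 m.
East–west at this latitude: 0.00000307° × 110570 × cos 78.6489° ≈ 0.00000307 × 21762.5 = 0.0668109 m.
Hypotenuse of the two orthogonal shifts: √(0.0707648² + 0.0668109²) = 0.0973209 m.

0.0973 m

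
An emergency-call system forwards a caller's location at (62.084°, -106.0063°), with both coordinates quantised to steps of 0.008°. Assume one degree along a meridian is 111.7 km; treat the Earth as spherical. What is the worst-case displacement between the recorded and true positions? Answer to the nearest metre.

493 metres

With a 0.008° grid the true value lies within half a step, ±0.008°/2 = ±0.004°, of the stored one.
N–S: 0.004° × 111700 m/° = 446.8 m.
Longitude error → 0.004 × 111700 × cos 62.084° = 0.004 × 111700 × 0.4682 ≈ 209.181 m.
The two errors are perpendicular, so the maximum displacement is √(446.8² + 209.181²) ≈ 493.343 m.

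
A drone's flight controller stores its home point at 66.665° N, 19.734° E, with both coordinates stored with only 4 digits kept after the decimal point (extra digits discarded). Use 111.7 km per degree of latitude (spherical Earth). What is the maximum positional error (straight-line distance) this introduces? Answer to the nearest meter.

Truncating at 4 decimal places can drop up to a full unit in the last place, so each coordinate may be off by as much as 0.0001°.
Latitude error → 0.0001 × 111700 = 11.17 m along the meridian.
Longitude error → 0.0001 × 111700 × cos 66.665° = 0.0001 × 111700 × 0.3961 ≈ 4.42451 m.
The two errors are perpendicular, so the maximum displacement is √(11.17² + 4.42451²) ≈ 12.0144 m.

12 meters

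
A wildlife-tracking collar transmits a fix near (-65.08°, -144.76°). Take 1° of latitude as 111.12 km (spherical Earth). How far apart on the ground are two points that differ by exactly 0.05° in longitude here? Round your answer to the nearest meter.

2341 meters

0.05° of longitude at 65.08° is 0.05 × 111120 × cos 65.08° ≈ 0.05 × 46820.7 = 2341.03 m.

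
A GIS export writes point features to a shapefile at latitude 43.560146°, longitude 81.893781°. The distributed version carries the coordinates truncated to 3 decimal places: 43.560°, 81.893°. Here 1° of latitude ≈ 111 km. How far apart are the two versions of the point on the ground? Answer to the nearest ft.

213 ft

Δlat = 43.560146 − 43.560 = +0.000146°; Δlon = 81.893781 − 81.893 = +0.000781°.
N–S: 0.000146° × 111000 m/° = 16.206 m.
E–W at 43.56°: 0.000781° × 111000 × cos 43.56° = 0.000781 × 111000 × 0.7247 ≈ 62.8209 m.
Combined displacement = (16.206² + 62.8209²)^½ ≈ 64.8776 m.
Converting: 64.8776 m × 3.2808 ft/m ≈ 212.85 ft.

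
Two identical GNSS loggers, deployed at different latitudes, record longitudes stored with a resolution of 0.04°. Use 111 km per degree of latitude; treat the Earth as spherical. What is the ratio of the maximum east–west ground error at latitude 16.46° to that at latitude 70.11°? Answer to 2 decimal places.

2.82

With a 0.04° grid the true value lies within half a step, ±0.04°/2 = ±0.02°, of the stored one.
Error at 16.46° = 0.02° × 111000 × cos 16.46° ≈ 2220 × 0.9590 = 2129 m.
At 70.11°: 0.02° × 111000 × cos 70.11° = 0.02 × 111000 × 0.3402 ≈ 755.28 m.
Ratio: 2129 / 755.28 = cos 16.46° / cos 70.11° ≈ 2.8189.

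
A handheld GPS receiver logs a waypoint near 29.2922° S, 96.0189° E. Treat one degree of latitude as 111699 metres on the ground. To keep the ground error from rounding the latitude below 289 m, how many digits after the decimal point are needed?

One degree of latitude covers 111699 m.
Rounding to N decimal places gives at most 0.5 × 10⁻ᴺ degrees of error, i.e. 0.5 × 10⁻ᴺ × 111699 m.
Setting 55849.5 × 10⁻ᴺ ≤ 289 gives 10ᴺ ≥ 193.3, i.e. N ≥ 2.29.
So 3 decimal places suffice (55.8 m); 2 would allow up to 558 m.

3 decimal places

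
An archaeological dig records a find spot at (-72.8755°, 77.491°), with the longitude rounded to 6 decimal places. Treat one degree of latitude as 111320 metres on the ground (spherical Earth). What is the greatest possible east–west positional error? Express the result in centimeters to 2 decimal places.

1.64 centimeters

Rounding to 6 decimal places leaves the longitude within ±5e-07° of the true value.
One degree of longitude at 72.8755° is 111320 × cos 72.8755° ≈ 111320 × 0.2944 = 32778.1 m.
East–west error: 5e-07° × 32778.1 m/° ≈ 0.016389 m.
That is 0.016389 m = 1.6389 cm.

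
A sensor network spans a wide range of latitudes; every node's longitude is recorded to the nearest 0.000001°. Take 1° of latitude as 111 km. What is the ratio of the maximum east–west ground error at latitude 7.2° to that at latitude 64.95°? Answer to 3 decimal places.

Rounding to 6 decimal places leaves the longitude within ±5e-07° of the true value.
Error at 7.2° = 5e-07° × 111000 × cos 7.2° ≈ 0.0555 × 0.9921 = 0.055062 m.
Error at 64.95° = 5e-07° × 111000 × cos 64.95° ≈ 0.0555 × 0.4234 = 0.023499 m.
Ratio: 0.055062 / 0.023499 = cos 7.2° / cos 64.95° ≈ 2.3432.

2.343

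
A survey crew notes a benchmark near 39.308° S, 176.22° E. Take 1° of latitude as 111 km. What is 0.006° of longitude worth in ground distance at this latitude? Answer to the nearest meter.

515 meters

One degree of longitude here spans 111000 × cos 39.308° = 111000 × 0.7738 ≈ 85886.4 m; 0.006° of that is 515.319 m.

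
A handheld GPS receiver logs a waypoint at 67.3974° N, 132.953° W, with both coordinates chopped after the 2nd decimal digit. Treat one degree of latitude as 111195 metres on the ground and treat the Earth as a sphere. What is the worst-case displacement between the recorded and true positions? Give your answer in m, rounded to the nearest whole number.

Truncating at 2 decimal places can drop up to a full unit in the last place, so each coordinate may be off by as much as 0.01°.
N–S: 0.01° × 111195 m/° = 1111.95 m.
East–west component at 67.3974°: 0.01° × 111195 × cos 67.3974° ≈ 0.01 × 42736.4 ≈ 427.364 m.
Combining orthogonally: (1111.95² + 427.364²)^½ ≈ 1191.25 m.

1191 m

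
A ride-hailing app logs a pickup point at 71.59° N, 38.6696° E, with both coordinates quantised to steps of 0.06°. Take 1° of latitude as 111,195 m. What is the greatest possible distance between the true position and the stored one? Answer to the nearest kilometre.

3 kilometres

With a 0.06° grid the true value lies within half a step, ±0.06°/2 = ±0.03°, of the stored one.
Latitude error → 0.03 × 111195 = 3335.85 m along the meridian.
East–west component at 71.59°: 0.03° × 111195 × cos 71.59° ≈ 0.03 × 35117 ≈ 1053.51 m.
Worst case both components are at the extreme and orthogonal: √(3335.85² + 1053.51²) ≈ 3498.25 m.
That is 3498.25 m = 3.4983 km.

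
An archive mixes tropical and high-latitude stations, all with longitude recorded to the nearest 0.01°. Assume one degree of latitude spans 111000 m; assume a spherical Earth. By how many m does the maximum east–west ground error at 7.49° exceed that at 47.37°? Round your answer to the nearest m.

Rounding to 2 decimal places leaves the longitude within ±0.005° of the true value.
Error at 7.49° = 0.005° × 111000 × cos 7.49° ≈ 555 × 0.9915 = 550.26 m.
Error at 47.37° = 0.005° × 111000 × cos 47.37° ≈ 555 × 0.6773 = 375.88 m.
Difference: 550.26 − 375.88 = 174.38 m.

174 m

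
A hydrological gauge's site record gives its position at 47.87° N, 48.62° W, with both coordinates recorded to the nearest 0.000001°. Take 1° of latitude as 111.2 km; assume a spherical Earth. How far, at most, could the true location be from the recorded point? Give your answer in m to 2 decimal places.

0.07 m

Rounding to 6 decimal places leaves each coordinate within ±5e-07° of the true value.
N–S: 5e-07° × 111200 m/° = 0.0556 m.
Longitude error → 5e-07 × 111200 × cos 47.87° = 5e-07 × 111200 × 0.6708 ≈ 0.0372973 m.
Worst case both components are at the extreme and orthogonal: √(0.0556² + 0.0372973²) ≈ 0.0669511 m.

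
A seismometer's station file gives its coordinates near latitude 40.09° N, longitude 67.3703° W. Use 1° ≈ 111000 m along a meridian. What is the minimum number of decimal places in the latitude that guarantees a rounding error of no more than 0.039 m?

7

One degree of latitude covers 111000 m.
N decimal places → at most half a unit in the last place, 0.5 × 10⁻ᴺ° = 111000/2 × 10⁻ᴺ m.
Setting 55500 × 10⁻ᴺ ≤ 0.039 gives 10ᴺ ≥ 1.423e+06, i.e. N ≥ 6.15.
So 7 decimal places suffice (0.00555 m); 6 would allow up to 0.0555 m.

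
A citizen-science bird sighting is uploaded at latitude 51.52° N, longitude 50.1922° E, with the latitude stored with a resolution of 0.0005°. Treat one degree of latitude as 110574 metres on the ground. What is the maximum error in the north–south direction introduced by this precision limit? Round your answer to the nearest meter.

With a 0.0005° grid the true value lies within half a step, ±0.0005°/2 = ±0.00025°, of the stored one.
Along the meridian that is 0.00025° × 110574 m/° = 27.6435 m.

28 meters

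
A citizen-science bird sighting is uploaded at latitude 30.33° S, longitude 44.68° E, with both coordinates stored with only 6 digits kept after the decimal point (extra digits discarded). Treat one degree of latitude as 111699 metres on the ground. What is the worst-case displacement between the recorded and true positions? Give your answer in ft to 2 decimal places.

Truncating at 6 decimal places can drop up to a full unit in the last place, so each coordinate may be off by as much as 1e-06°.
Latitude error → 1e-06 × 111699 = 0.111699 m along the meridian.
East–west component at 30.33°: 1e-06° × 111699 × cos 30.33° ≈ 1e-06 × 96410.9 ≈ 0.0964109 m.
The two errors are perpendicular, so the maximum displacement is √(0.111699² + 0.0964109²) ≈ 0.147552 m.
In feet: 0.147552 m ÷ 0.3048 ≈ 0.4841 ft.

0.48 ft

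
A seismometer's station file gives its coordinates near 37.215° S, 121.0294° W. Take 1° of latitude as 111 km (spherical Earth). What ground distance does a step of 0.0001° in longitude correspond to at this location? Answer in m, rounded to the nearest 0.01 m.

One degree of longitude here spans 111000 × cos 37.215° = 111000 × 0.7964 ≈ 88397.2 m; 0.0001° of that is 8.83972 m.

8.84 m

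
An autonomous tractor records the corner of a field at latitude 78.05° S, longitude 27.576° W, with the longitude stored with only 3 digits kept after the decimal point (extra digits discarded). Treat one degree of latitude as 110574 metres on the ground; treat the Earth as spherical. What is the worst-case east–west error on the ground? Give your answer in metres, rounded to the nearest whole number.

Truncating at 3 decimal places can drop up to a full unit in the last place, so the longitude may be off by as much as 0.001°.
One degree of longitude at 78.05° is 110574 × cos 78.05° ≈ 110574 × 0.2071 = 22895.2 m.
So at most 0.001° × 22895.2 ≈ 22.8952 m east–west.

23 metres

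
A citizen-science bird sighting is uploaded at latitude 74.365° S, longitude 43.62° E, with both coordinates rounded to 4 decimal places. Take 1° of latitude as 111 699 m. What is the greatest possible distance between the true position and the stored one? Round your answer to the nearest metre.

6 metres

Rounding to 4 decimal places leaves each coordinate within ±5e-05° of the true value.
North–south component: 5e-05° × 111699 = 5.58495 m.
E–W at 74.365°: 5e-05° × 111699 × cos 74.365° = 5e-05 × 111699 × 0.2695 ≈ 1.50519 m.
Worst case both components are at the extreme and orthogonal: √(5.58495² + 1.50519²) ≈ 5.78423 m.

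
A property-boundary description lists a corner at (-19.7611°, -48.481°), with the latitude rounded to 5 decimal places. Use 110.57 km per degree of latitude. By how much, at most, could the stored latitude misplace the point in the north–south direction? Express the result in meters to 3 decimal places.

0.553 meters

Rounding to 5 decimal places leaves the latitude within ±5e-06° of the true value.
Along the meridian that is 5e-06° × 110570 m/° = 0.55285 m.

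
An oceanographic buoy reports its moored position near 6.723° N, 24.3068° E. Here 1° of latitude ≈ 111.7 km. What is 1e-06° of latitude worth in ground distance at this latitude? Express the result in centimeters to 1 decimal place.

Along a meridian 1e-06° is 1e-06 × 111700 = 0.1117 m.
That is 0.1117 m = 11.17 cm.

11.2 centimeters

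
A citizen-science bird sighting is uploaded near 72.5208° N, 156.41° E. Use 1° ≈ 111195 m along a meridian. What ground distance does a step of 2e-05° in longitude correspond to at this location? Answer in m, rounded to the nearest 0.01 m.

2e-05° of longitude at 72.5208° is 2e-05 × 111195 × cos 72.5208° ≈ 2e-05 × 33398.5 = 0.66797 m.

0.67 m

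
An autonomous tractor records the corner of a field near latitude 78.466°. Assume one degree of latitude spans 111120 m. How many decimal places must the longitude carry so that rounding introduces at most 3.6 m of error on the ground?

At 78.466° one degree of longitude covers 111120 × cos 78.466° ≈ 111120 × 0.1999 ≈ 22218.4 m.
N decimal places → at most half a unit in the last place, 0.5 × 10⁻ᴺ° = 22218.4/2 × 10⁻ᴺ m.
Need 0.5 × 22218.4 × 10⁻ᴺ ≤ 3.6 → 10⁻ᴺ ≤ 3.241e-04, so N ≥ 3.49.
At 3 places the error can reach 11.1 m, but 4 places keeps it to 1.11 m.

4 decimal places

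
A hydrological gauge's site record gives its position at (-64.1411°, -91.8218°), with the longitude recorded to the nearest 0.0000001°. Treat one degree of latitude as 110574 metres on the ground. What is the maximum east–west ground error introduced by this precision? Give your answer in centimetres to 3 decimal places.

Rounding to 7 decimal places leaves the longitude within ±5e-08° of the true value.
Parallels shrink by cos φ, so at 64.1411° a degree of longitude is 110574 × 0.4362 ≈ 48227.6 m.
Maximum E–W displacement: 5e-08 × 48227.6 = 0.00241138 m.
That is 0.00241138 m = 0.24114 cm.

0.241 centimetres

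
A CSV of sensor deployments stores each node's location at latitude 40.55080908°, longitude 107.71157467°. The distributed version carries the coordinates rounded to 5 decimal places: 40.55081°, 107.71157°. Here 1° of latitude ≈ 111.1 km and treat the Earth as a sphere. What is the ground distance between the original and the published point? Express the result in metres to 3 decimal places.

The latitude changed by -0.00000092° and the longitude by +0.00000467°.
N–S: -0.00000092° × 111100 m/° = -0.102212 m.
E–W at 40.5508°: 0.00000467° × 111100 × cos 40.5508° = 0.00000467 × 111100 × 0.7598 ≈ 0.394228 m.
Hypotenuse of the two orthogonal shifts: √(0.102212² + 0.394228²) = 0.407263 m.

0.407 metres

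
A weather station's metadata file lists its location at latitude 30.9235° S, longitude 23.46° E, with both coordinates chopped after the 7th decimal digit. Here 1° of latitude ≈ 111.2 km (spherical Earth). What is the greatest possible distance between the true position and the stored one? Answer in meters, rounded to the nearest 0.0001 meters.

Truncating at 7 decimal places can drop up to a full unit in the last place, so each coordinate may be off by as much as 1e-07°.
Latitude error → 1e-07 × 111200 = 0.01112 m along the meridian.
E–W at 30.9235°: 1e-07° × 111200 × cos 30.9235° = 1e-07 × 111200 × 0.8579 ≈ 0.00953934 m.
Combining orthogonally: (0.01112² + 0.00953934²)^½ ≈ 0.0146511 m.

0.0147 meters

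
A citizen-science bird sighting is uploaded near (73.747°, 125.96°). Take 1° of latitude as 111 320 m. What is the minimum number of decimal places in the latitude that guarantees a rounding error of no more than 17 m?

4 decimal places

One degree of latitude covers 111320 m.
Rounding to N decimal places gives at most 0.5 × 10⁻ᴺ degrees of error, i.e. 0.5 × 10⁻ᴺ × 111320 m.
Need 0.5 × 111320 × 10⁻ᴺ ≤ 17 → 10⁻ᴺ ≤ 3.054e-04, so N ≥ 3.52.
So 4 decimal places suffice (5.57 m); 3 would allow up to 55.7 m.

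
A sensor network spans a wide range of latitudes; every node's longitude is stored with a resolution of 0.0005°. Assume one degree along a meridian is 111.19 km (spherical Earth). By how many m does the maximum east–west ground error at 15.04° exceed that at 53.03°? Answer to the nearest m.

10 m

With a 0.0005° grid the true value lies within half a step, ±0.0005°/2 = ±0.00025°, of the stored one.
At 15.04°: 0.00025° × 111190 × cos 15.04° = 0.00025 × 111190 × 0.9657 ≈ 26.845 m.
At 53.03°: 0.00025° × 111190 × cos 53.03° = 0.00025 × 111190 × 0.6014 ≈ 16.717 m.
So the lower-latitude error exceeds the higher by 26.845 − 16.717 = 10.128 m.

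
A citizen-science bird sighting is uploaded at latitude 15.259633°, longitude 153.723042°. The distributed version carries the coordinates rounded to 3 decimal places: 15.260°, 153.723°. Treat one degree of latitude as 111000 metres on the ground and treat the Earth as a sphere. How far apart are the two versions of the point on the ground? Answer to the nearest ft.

134 ft

The latitude changed by -0.000367° and the longitude by +0.000042°.
North–south shift: -0.000367 × 111000 = -40.737 m.
East–west at this latitude: 0.000042° × 111000 × cos 15.26° ≈ 0.000042 × 107086 = 4.49762 m.
Hypotenuse of the two orthogonal shifts: √(40.737² + 4.49762²) = 40.9845 m.
Converting: 40.9845 m × 3.2808 ft/m ≈ 134.46 ft.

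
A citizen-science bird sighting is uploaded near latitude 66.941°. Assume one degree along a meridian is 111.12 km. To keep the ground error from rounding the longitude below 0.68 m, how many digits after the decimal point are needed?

5

At 66.941° one degree of longitude covers 111120 × cos 66.941° ≈ 111120 × 0.3917 ≈ 43523.3 m.
With N decimal places the half-ulp bound is 0.5·10⁻ᴺ°, or 0.5·10⁻ᴺ × 43523.3 m on the ground.
Setting 21761.7 × 10⁻ᴺ ≤ 0.68 gives 10ᴺ ≥ 3.2e+04, i.e. N ≥ 4.51.
At 4 places the error can reach 2.18 m, but 5 places keeps it to 0.218 m.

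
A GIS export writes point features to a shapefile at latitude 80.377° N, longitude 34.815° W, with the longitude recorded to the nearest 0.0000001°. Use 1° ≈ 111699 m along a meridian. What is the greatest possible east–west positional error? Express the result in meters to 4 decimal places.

0.0009 meters

Rounding to 7 decimal places leaves the longitude within ±5e-08° of the true value.
At latitude 80.377° a degree of longitude spans 111699 m × cos 80.377° = 111699 × 0.1672 ≈ 18672.1 m.
East–west error: 5e-08° × 18672.1 m/° ≈ 0.000933606 m.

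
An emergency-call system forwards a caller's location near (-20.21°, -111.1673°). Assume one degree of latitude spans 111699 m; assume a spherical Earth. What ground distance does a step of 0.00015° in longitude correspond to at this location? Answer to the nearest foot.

52 feet

0.00015° of longitude at 20.21° is 0.00015 × 111699 × cos 20.21° ≈ 0.00015 × 104822 = 15.7233 m.
In feet: 15.7233 m ÷ 0.3048 ≈ 51.586 ft.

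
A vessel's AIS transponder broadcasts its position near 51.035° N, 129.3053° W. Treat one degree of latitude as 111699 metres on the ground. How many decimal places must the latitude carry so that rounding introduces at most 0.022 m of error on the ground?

One degree of latitude covers 111699 m.
N decimal places → at most half a unit in the last place, 0.5 × 10⁻ᴺ° = 111699/2 × 10⁻ᴺ m.
Need 0.5 × 111699 × 10⁻ᴺ ≤ 0.022 → 10⁻ᴺ ≤ 3.939e-07, so N ≥ 6.40.
So 7 decimal places suffice (0.00558 m); 6 would allow up to 0.0558 m.

7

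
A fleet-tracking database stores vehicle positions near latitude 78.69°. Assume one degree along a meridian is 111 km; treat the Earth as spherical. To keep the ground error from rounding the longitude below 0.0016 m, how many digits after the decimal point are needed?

7

At 78.69° one degree of longitude covers 111000 × cos 78.69° ≈ 111000 × 0.1961 ≈ 21769 m.
Rounding to N decimal places gives at most 0.5 × 10⁻ᴺ degrees of error, i.e. 0.5 × 10⁻ᴺ × 21769 m.
Need 0.5 × 21769 × 10⁻ᴺ ≤ 0.0016 → 10⁻ᴺ ≤ 1.470e-07, so N ≥ 6.83.
At 6 places the error can reach 0.0109 m, but 7 places keeps it to 0.00109 m.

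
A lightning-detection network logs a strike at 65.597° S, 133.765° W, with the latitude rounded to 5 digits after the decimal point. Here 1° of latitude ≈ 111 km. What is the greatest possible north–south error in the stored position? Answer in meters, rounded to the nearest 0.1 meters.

Rounding to 5 decimal places leaves the latitude within ±5e-06° of the true value.
So the N–S error is at most 5e-06 × 111000 = 0.555 m.

0.6 meters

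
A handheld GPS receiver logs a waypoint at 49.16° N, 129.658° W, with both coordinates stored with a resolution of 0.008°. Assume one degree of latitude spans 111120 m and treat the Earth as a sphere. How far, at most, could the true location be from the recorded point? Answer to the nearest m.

With a 0.008° grid the true value lies within half a step, ±0.008°/2 = ±0.004°, of the stored one.
Latitude error → 0.004 × 111120 = 444.48 m along the meridian.
East–west component at 49.16°: 0.004° × 111120 × cos 49.16° ≈ 0.004 × 72666.8 ≈ 290.667 m.
Worst case both components are at the extreme and orthogonal: √(444.48² + 290.667²) ≈ 531.084 m.

531 m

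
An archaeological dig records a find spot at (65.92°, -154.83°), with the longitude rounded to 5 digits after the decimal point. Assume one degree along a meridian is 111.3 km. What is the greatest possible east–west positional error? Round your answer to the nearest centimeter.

Rounding to 5 decimal places leaves the longitude within ±5e-06° of the true value.
One degree of longitude at 65.92° is 111300 × cos 65.92° ≈ 111300 × 0.4080 = 45411.7 m.
East–west error: 5e-06° × 45411.7 m/° ≈ 0.227059 m.
That is 0.227059 m = 22.706 cm.

23 centimeters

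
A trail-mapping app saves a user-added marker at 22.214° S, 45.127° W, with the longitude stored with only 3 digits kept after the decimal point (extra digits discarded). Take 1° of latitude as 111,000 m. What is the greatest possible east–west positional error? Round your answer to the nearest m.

Truncating at 3 decimal places can drop up to a full unit in the last place, so the longitude may be off by as much as 0.001°.
At latitude 22.214° a degree of longitude spans 111000 m × cos 22.214° = 111000 × 0.9258 ≈ 102761 m.
Maximum E–W displacement: 0.001 × 102761 = 102.761 m.

103 m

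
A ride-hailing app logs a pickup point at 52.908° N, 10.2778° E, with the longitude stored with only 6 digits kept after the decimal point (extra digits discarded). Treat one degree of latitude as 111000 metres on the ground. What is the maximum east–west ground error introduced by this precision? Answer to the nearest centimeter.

Truncating at 6 decimal places can drop up to a full unit in the last place, so the longitude may be off by as much as 1e-06°.
One degree of longitude at 52.908° is 111000 × cos 52.908° ≈ 111000 × 0.6031 = 66943.7 m.
East–west error: 1e-06° × 66943.7 m/° ≈ 0.0669437 m.
That is 0.0669437 m = 6.6944 cm.

7 centimeters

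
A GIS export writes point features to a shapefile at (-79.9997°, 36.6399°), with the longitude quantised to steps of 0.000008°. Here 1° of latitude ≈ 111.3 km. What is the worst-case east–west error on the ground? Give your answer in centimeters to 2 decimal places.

With a 0.000008° grid the true value lies within half a step, ±0.000008°/2 = ±4e-06°, of the stored one.
At latitude 79.9997° a degree of longitude spans 111300 m × cos 79.9997° = 111300 × 0.1737 ≈ 19327.6 m.
Maximum E–W displacement: 4e-06 × 19327.6 = 0.0773105 m.
That is 0.0773105 m = 7.731 cm.

7.73 centimeters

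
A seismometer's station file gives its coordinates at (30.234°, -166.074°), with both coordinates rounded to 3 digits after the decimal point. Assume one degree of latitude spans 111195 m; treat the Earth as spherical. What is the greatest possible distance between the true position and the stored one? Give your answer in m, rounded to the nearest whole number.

Rounding to 3 decimal places leaves each coordinate within ±0.0005° of the true value.
N–S: 0.0005° × 111195 m/° = 55.5975 m.
E–W at 30.234°: 0.0005° × 111195 × cos 30.234° = 0.0005 × 111195 × 0.8640 ≈ 48.0349 m.
Combining orthogonally: (55.5975² + 48.0349²)^½ ≈ 73.474 m.

73 m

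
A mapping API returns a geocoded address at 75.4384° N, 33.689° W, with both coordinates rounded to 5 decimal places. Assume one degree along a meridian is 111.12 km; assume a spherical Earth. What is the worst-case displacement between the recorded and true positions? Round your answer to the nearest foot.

Rounding to 5 decimal places leaves each coordinate within ±5e-06° of the true value.
North–south component: 5e-06° × 111120 = 0.5556 m.
E–W at 75.4384°: 5e-06° × 111120 × cos 75.4384° = 5e-06 × 111120 × 0.2514 ≈ 0.139689 m.
The two errors are perpendicular, so the maximum displacement is √(0.5556² + 0.139689²) ≈ 0.572891 m.
Converting: 0.572891 m × 3.2808 ft/m ≈ 1.8796 ft.

2 feet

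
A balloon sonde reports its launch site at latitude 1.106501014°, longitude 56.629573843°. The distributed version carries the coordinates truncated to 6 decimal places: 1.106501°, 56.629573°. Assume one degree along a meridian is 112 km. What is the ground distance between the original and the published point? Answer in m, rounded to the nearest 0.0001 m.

0.0944 m

Δlat = 1.106501014 − 1.106501 = +0.000000014°; Δlon = 56.629573843 − 56.629573 = +0.000000843°.
North–south shift: 0.000000014 × 112000 = 0.001568 m.
East–west at this latitude: 0.000000843° × 112000 × cos 1.1065° ≈ 0.000000843 × 111979 = 0.0943984 m.
Combined displacement = (0.001568² + 0.0943984²)^½ ≈ 0.0944114 m.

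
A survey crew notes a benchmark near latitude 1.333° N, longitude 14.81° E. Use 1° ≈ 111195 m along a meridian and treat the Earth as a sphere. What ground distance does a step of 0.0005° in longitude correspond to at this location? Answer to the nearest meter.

56 meters

One degree of longitude here spans 111195 × cos 1.333° = 111195 × 0.9997 ≈ 111165 m; 0.0005° of that is 55.5825 m.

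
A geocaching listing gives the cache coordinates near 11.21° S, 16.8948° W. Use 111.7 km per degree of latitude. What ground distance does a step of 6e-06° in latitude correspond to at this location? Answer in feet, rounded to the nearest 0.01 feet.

6e-06° × 111700 m/° = 0.6702 m.
Converting: 0.6702 m × 3.2808 ft/m ≈ 2.1988 ft.

2.20 feet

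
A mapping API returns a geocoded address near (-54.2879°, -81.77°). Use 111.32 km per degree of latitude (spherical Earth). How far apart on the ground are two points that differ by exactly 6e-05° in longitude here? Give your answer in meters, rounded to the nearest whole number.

4 meters

One degree of longitude here spans 111320 × cos 54.2879° = 111320 × 0.5837 ≈ 64978.9 m; 6e-05° of that is 3.89873 m.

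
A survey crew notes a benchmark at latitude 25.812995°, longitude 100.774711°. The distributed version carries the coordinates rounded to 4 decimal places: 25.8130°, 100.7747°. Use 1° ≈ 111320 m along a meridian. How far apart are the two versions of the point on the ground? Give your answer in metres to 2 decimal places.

Δlat = 25.812995 − 25.8130 = -0.000005°; Δlon = 100.774711 − 100.7747 = +0.000011°.
N–S: -0.000005° × 111320 m/° = -0.5566 m.
East–west at this latitude: 0.000011° × 111320 × cos 25.813° ≈ 0.000011 × 100212 = 1.10234 m.
Hypotenuse of the two orthogonal shifts: √(0.5566² + 1.10234²) = 1.23489 m.

1.23 metres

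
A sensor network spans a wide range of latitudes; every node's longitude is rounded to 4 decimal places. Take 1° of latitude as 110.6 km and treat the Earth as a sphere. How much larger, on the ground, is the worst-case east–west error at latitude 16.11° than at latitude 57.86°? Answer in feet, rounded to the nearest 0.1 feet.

Rounding to 4 decimal places leaves the longitude within ±5e-05° of the true value.
At 16.11°: 5e-05° × 110600 × cos 16.11° = 5e-05 × 110600 × 0.9607 ≈ 5.3128 m.
Error at 57.86° = 5e-05° × 110600 × cos 57.86° ≈ 5.53 × 0.5320 = 2.9419 m.
Difference: 5.3128 − 2.9419 = 2.3709 m.
In feet: 2.37094 m ÷ 0.3048 ≈ 7.7787 ft.

7.8 feet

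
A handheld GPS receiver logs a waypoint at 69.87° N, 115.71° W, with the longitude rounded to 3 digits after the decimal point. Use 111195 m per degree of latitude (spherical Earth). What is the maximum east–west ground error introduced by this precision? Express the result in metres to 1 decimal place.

Rounding to 3 decimal places leaves the longitude within ±0.0005° of the true value.
Parallels shrink by cos φ, so at 69.87° a degree of longitude is 111195 × 0.3442 ≈ 38267.9 m.
So at most 0.0005° × 38267.9 ≈ 19.134 m east–west.

19.1 metres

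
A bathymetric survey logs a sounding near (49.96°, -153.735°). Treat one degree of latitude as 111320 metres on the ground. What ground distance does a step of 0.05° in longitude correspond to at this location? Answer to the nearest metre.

One degree of longitude here spans 111320 × cos 49.96° = 111320 × 0.6433 ≈ 71614.6 m; 0.05° of that is 3580.73 m.

3581 metres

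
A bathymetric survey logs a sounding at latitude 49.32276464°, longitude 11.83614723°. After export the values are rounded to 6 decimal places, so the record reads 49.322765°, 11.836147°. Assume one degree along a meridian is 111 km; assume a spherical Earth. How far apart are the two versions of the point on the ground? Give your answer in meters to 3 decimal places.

The latitude changed by -0.00000036° and the longitude by +0.00000023°.
N–S: -0.00000036° × 111000 m/° = -0.03996 m.
E–W at 49.3228°: 0.00000023° × 111000 × cos 49.3228° = 0.00000023 × 111000 × 0.6518 ≈ 0.0166404 m.
Hypotenuse of the two orthogonal shifts: √(0.03996² + 0.0166404²) = 0.0432863 m.

0.043 meters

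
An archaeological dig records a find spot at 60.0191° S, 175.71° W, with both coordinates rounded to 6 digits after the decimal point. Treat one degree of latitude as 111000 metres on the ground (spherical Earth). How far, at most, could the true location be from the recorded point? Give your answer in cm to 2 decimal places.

6.20 cm

Rounding to 6 decimal places leaves each coordinate within ±5e-07° of the true value.
Latitude error → 5e-07 × 111000 = 0.0555 m along the meridian.
Longitude error → 5e-07 × 111000 × cos 60.0191° = 5e-07 × 111000 × 0.4997 ≈ 0.027734 m.
Worst case both components are at the extreme and orthogonal: √(0.0555² + 0.027734²) ≈ 0.0620437 m.
That is 0.0620437 m = 6.2044 cm.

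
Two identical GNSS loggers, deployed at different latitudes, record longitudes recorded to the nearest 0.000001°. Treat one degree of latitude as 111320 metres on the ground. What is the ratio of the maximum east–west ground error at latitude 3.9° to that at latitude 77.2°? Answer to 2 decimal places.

Rounding to 6 decimal places leaves the longitude within ±5e-07° of the true value.
At 3.9°: 5e-07° × 111320 × cos 3.9° = 5e-07 × 111320 × 0.9977 ≈ 0.055531 m.
At 77.2°: 5e-07° × 111320 × cos 77.2° = 5e-07 × 111320 × 0.2215 ≈ 0.012331 m.
Ratio: 0.055531 / 0.012331 = cos 3.9° / cos 77.2° ≈ 4.5032.

4.50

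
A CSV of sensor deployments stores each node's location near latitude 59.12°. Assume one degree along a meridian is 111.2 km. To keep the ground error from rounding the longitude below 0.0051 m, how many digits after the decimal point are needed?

At 59.12° one degree of longitude covers 111200 × cos 59.12° ≈ 111200 × 0.5132 ≈ 57072.5 m.
Rounding to N decimal places gives at most 0.5 × 10⁻ᴺ degrees of error, i.e. 0.5 × 10⁻ᴺ × 57072.5 m.
Setting 28536.2 × 10⁻ᴺ ≤ 0.0051 gives 10ᴺ ≥ 5.595e+06, i.e. N ≥ 6.75.
At 6 places the error can reach 0.0285 m, but 7 places keeps it to 0.00285 m.

7 decimal places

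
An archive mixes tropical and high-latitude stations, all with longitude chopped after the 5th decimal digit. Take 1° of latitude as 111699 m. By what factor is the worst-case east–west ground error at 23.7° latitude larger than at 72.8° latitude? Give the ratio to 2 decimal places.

Truncating at 5 decimal places can drop up to a full unit in the last place, so the longitude may be off by as much as 1e-05°.
Error at 23.7° = 1e-05° × 111699 × cos 23.7° ≈ 1.117 × 0.9157 = 1.0228 m.
Error at 72.8° = 1e-05° × 111699 × cos 72.8° ≈ 1.117 × 0.2957 = 0.3303 m.
Ratio: 1.0228 / 0.3303 = cos 23.7° / cos 72.8° ≈ 3.0965.

3.10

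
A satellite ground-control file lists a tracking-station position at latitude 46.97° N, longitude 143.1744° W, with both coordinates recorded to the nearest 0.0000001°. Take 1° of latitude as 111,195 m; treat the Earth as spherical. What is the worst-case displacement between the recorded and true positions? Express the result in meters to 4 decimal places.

0.0067 meters

Rounding to 7 decimal places leaves each coordinate within ±5e-08° of the true value.
Latitude error → 5e-08 × 111195 = 0.00555975 m along the meridian.
E–W at 46.97°: 5e-08° × 111195 × cos 46.97° = 5e-08 × 111195 × 0.6824 ≈ 0.00379387 m.
The two errors are perpendicular, so the maximum displacement is √(0.00555975² + 0.00379387²) ≈ 0.00673084 m.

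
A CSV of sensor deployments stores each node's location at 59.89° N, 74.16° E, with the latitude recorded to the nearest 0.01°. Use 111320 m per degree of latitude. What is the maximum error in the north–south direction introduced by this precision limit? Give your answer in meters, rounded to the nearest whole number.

Rounding to 2 decimal places leaves the latitude within ±0.005° of the true value.
Along the meridian that is 0.005° × 111320 m/° = 556.6 m.

557 meters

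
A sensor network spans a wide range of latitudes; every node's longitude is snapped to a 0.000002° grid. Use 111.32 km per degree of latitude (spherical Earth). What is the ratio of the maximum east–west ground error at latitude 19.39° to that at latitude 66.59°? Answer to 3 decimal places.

2.374

With a 0.000002° grid the true value lies within half a step, ±0.000002°/2 = ±1e-06°, of the stored one.
Error at 19.39° = 1e-06° × 111320 × cos 19.39° ≈ 0.11132 × 0.9433 = 0.10501 m.
At 66.59°: 1e-06° × 111320 × cos 66.59° = 1e-06 × 111320 × 0.3973 ≈ 0.044228 m.
The ratio reduces to cos 19.39° / cos 66.59° = 0.9433/0.3973 ≈ 2.3742.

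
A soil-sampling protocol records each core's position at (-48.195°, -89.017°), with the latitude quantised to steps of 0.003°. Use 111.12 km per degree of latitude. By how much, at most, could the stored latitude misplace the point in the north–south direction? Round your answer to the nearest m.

With a 0.003° grid the true value lies within half a step, ±0.003°/2 = ±0.0015°, of the stored one.
Along the meridian that is 0.0015° × 111120 m/° = 166.68 m.

167 m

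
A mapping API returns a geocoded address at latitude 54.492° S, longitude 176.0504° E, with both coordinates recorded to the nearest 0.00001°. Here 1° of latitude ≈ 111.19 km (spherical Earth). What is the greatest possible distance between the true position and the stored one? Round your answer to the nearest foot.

2 feet

Rounding to 5 decimal places leaves each coordinate within ±5e-06° of the true value.
North–south component: 5e-06° × 111190 = 0.55595 m.
E–W at 54.492°: 5e-06° × 111190 × cos 54.492° = 5e-06 × 111190 × 0.5808 ≈ 0.322905 m.
Worst case both components are at the extreme and orthogonal: √(0.55595² + 0.322905²) ≈ 0.642921 m.
In feet: 0.642921 m ÷ 0.3048 ≈ 2.1093 ft.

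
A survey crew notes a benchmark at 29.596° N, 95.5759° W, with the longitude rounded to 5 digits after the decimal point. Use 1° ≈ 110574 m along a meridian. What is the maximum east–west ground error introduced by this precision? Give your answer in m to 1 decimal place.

Rounding to 5 decimal places leaves the longitude within ±5e-06° of the true value.
Parallels shrink by cos φ, so at 29.596° a degree of longitude is 110574 × 0.8695 ≈ 96147.3 m.
East–west error: 5e-06° × 96147.3 m/° ≈ 0.480737 m.

0.5 m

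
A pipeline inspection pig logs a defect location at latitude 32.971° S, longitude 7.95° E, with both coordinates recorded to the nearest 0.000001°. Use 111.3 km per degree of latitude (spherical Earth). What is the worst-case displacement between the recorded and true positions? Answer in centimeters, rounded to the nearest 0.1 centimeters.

7.3 centimeters

Rounding to 6 decimal places leaves each coordinate within ±5e-07° of the true value.
Latitude error → 5e-07 × 111300 = 0.05565 m along the meridian.
East–west component at 32.971°: 5e-07° × 111300 × cos 32.971° ≈ 5e-07 × 93374.7 ≈ 0.0466874 m.
The two errors are perpendicular, so the maximum displacement is √(0.05565² + 0.0466874²) ≈ 0.0726404 m.
That is 0.0726404 m = 7.264 cm.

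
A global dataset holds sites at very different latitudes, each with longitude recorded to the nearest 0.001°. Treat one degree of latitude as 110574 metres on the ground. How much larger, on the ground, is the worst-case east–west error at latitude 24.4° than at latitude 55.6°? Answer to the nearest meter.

Rounding to 3 decimal places leaves the longitude within ±0.0005° of the true value.
At 24.4°: 0.0005° × 110574 × cos 24.4° = 0.0005 × 110574 × 0.9107 ≈ 50.349 m.
At 55.6°: 0.0005° × 110574 × cos 55.6° = 0.0005 × 110574 × 0.5650 ≈ 31.235 m.
So the lower-latitude error exceeds the higher by 50.349 − 31.235 = 19.114 m.

19 meters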